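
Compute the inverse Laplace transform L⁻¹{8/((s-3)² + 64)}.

Using frequency shift, L⁻¹{8/((s-3)² + 64)} = e^(3t)·sin(8t)

Final answer: e^(3t)·sin(8t)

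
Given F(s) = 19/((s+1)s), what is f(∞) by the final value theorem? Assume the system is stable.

f(∞) = lim_{s→0} sF(s) = lim_{s→0} 19/(s+1) = 19

Final answer: 19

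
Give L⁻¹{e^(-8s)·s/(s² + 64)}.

L⁻¹{s/(s² + 64)} = cos(8t). By the time shift theorem, L⁻¹{e^(-as)F(s)} = u(t-a)f(t-a) with a=8, so L⁻¹{e^(-8s)·s/(s² + 64)} = u(t-8)·cos(8(t-8))

Final answer: u(t-8)·cos(8(t-8))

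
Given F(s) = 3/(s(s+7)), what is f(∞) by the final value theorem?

f(∞) = lim_{s→0} s·3/(s(s+7)) = lim_{s→0} 3/(s+7) = 3/7 = 3/7

Final answer: 3/7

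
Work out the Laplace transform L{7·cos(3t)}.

L{cos(ωt)} = s/(s² + ω²), so L{cos(3t)} = s/(s² + 9). Then L{7·cos(3t)} = 7·s/(s² + 9) = 7s/(s² + 9)

Final answer: 7s/(s² + 9)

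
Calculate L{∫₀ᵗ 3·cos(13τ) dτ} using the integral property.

L{∫₀ᵗ f(τ)dτ} = F(s)/s with F(s) = 3s/(s² + 169), so the result is (3s/(s² + 169))/s = 3/(s² + 169)

Final answer: 3/(s² + 169)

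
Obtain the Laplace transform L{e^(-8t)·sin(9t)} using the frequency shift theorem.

Frequency shift: L{e^(at)f(t)} = F(s-a). L{e^(-8t)·sin(9t)} = 9/((s+8)² + 81)

Final answer: 9/((s+8)² + 81)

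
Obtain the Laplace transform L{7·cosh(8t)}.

L{cosh(ωt)} = s/(s² - ω²), so L{cosh(8t)} = s/(s² - 64). Then L{7·cosh(8t)} = 7·s/(s² - 64) = 7s/(s² - 64)

Final answer: 7s/(s² - 64)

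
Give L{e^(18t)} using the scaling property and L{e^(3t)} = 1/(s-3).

Using L{f(at)} = (1/a)F(s/a) with a=6 and f(t) = e^(3t): L{e^(18t)} = (1/6) · 1/((s/6)-3) = (1/6) · 6/(s-18) = 1/(s-18)

Final answer: 1/(s-18)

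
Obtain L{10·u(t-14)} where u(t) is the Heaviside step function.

L{u(t-a)} = e^(-as)/s. Here a=14, so L{u(t-14)} = e^(-14s)/s, and L{10·u(t-14)} = 10·e^(-14s)/s

Final answer: 10·e^(-14s)/s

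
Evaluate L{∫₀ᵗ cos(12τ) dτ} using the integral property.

L{∫₀ᵗ f(τ)dτ} = F(s)/s with F(s) = s/(s² + 144), so the result is (s/(s² + 144))/s = 1/(s² + 144)

Final answer: 1/(s² + 144)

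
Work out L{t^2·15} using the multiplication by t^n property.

L{15} = 15/s. d^1/ds^1[1/s] = -1/s². d^2/ds^2[1/s] = 2/s^3. So L{t^2} = (-1)^{2}·2/s^3 = 2/s^3. Then L{t^2·15} = 15·2/s^3 = 30/s^3

Final answer: 30/s^3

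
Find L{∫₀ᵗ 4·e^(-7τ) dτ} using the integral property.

L{∫₀ᵗ f(τ)dτ} = F(s)/s with F(s) = 4/(s+7), so L{∫₀ᵗ 4·e^(-7τ) dτ} = 4/(s(s+7))

Final answer: 4/(s(s+7))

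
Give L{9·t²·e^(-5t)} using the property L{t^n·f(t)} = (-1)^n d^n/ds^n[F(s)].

L{e^(-5t)} = 1/(s+5). d/ds[1/(s+5)] = -1/(s+5)². d²/ds²[1/(s+5)] = 2/(s+5)³. So L{t²·e^(-5t)} = (-1)² · 2/(s+5)³ = 2/(s+5)³. Then L{9·t²·e^(-5t)} = 9·2/(s+5)³ = 18/(s+5)³

Final answer: 18/(s+5)³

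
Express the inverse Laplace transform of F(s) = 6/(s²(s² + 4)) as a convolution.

6/(s²(s² + 4)) = (1/s²)·(6/(s² + 4)) = L{t}·L{3·sin(2t)}. So f(t) = t*(3·sin(2t)) = ∫₀ᵗ 3τ·sin(2(t-τ)) dτ

Final answer: ∫₀ᵗ 3τ·sin(2(t-τ)) dτ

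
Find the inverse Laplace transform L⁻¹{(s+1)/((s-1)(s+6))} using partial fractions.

Using partial fractions, f(t) = (2e^t + 5e^(-6t))/7

Final answer: (2e^t + 5e^(-6t))/7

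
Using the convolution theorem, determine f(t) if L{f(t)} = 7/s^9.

7/s^9 = (7/s)·(1/s^8) = L{7}·L{t^7/5040}. By convolution, f(t) = 7*t^7/5040 = ∫₀ᵗ 7·τ^7/5040 dτ = 7·t^8/40320

Final answer: 7·t^8/40320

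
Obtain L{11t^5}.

L{t^n} = n!/s^(n+1). So L{11t^5} = 11·5!/s^6 = 1320/s^6

Final answer: 1320/s^6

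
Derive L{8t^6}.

L{t^n} = n!/s^(n+1). So L{8t^6} = 8·6!/s^7 = 5760/s^7

Final answer: 5760/s^7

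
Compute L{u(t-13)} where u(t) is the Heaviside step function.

L{u(t-a)} = e^(-as)/s. Here a=13, so L{u(t-13)} = e^(-13s)/s

Final answer: e^(-13s)/s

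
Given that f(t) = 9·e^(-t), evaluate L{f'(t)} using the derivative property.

f(0) = 9, F(s) = 9/(s+1). L{f'(t)} = s·F(s) - f(0) = 9s/(s+1) - 9 = (9s - 9(s+1))/(s+1) = -9/(s+1)

Final answer: -9/(s+1)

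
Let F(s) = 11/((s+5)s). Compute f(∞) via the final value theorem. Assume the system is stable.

f(∞) = lim_{s→0} sF(s) = lim_{s→0} 11/(s+5) = 11/5

Final answer: 11/5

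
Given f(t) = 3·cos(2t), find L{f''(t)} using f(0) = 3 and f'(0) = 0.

F(s) = 3s/(s² + 4). L{f''(t)} = s²F(s) - sf(0) - f'(0) = 3s³/(s² + 4) - 3s = (3s³ - 3s(s² + 4))/(s² + 4) = -12s/(s² + 4)

Final answer: -12s/(s² + 4)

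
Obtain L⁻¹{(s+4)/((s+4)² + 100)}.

Using frequency shift: L⁻¹{(s-a)/((s-a)² + b²)} = e^(at)cos(bt). Here a=-4, b=10

Final answer: e^(-4t)·cos(10t)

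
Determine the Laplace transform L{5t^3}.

L{5t^3} = 5 · L{t^3} = 5 · 6/s^4 = 30/s^4

Final answer: 30/s^4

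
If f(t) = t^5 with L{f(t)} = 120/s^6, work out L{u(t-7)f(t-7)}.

Time shift theorem: L{u(t-a)f(t-a)} = e^(-as)F(s). Here a=7, F(s) = 120/s^6, so L{u(t-7)f(t-7)} = e^(-7s)·120/s^6

Final answer: e^(-7s)·120/s^6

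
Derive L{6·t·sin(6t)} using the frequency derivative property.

L{sin(6t)} = 6/(s² + 36). By L{t·f(t)} = -F'(s): -d/ds[6/(s² + 36)] = -(6)·(-2s)/(s² + 36)² = 12s/(s² + 36)². Then L{6·t·sin(6t)} = 6·12s/(s² + 36)² = 72s/(s² + 36)²

Final answer: 72s/(s² + 36)²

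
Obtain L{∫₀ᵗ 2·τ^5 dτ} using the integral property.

L{∫₀ᵗ f(τ)dτ} = F(s)/s with f(t) = 2t^5. F(s) = 240/s^6, so L{∫₀ᵗ 2·τ^5 dτ} = (240/s^6)/s = 240/s^7. (Check: ∫₀ᵗ 2·τ^5 dτ = 2t^6/6.)

Final answer: 240/s^7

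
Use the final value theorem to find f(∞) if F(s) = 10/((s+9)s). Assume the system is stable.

f(∞) = lim_{s→0} sF(s) = lim_{s→0} 10/(s+9) = 10/9

Final answer: 10/9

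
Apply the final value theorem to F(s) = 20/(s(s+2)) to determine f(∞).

f(∞) = lim_{s→0} s·20/(s(s+2)) = lim_{s→0} 20/(s+2) = 20/2 = 10

Final answer: 10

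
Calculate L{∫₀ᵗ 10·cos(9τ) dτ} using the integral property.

L{∫₀ᵗ f(τ)dτ} = F(s)/s with F(s) = 10s/(s² + 81), so the result is (10s/(s² + 81))/s = 10/(s² + 81)

Final answer: 10/(s² + 81)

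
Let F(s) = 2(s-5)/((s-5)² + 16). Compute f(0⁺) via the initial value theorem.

f(0⁺) = lim_{s→∞} sF(s) = lim_{s→∞} 2s(s-5)/((s-5)² + 16) = 2

Final answer: 2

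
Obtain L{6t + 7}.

L{6t + 7} = 6·L{t} + 7·L{1} = 6/s² + 7/s

Final answer: 6/s² + 7/s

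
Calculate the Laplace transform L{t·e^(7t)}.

L{t^n·e^(at)} = n!/(s-a)^(n+1), so L{t·e^(7t)} = 1/(s-7)^2

Final answer: 1/(s-7)^2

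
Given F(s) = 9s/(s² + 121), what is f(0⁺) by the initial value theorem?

f(0⁺) = lim_{s→∞} s·9s/(s² + 121) = lim_{s→∞} 9s²/(s² + 121) = 9

Final answer: 9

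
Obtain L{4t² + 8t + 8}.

L{4t² + 8t + 8} = 4·2/s³ + 8/s² + 8/s = 8/s³ + 8/s² + 8/s

Final answer: 8/s³ + 8/s² + 8/s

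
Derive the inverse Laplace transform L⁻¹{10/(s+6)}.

L⁻¹{1/(s-a)} = e^(at), so L⁻¹{1/(s+6)} = e^(-6t), and L⁻¹{10/(s+6)} = 10·e^(-6t)

Final answer: 10·e^(-6t)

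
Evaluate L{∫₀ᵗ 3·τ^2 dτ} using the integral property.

L{∫₀ᵗ f(τ)dτ} = F(s)/s with f(t) = 3t^2. F(s) = 6/s^3, so L{∫₀ᵗ 3·τ^2 dτ} = (6/s^3)/s = 6/s^4. (Check: ∫₀ᵗ 3·τ^2 dτ = 3t^3/3.)

Final answer: 6/s^4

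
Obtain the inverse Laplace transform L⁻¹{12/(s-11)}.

L⁻¹{1/(s-a)} = e^(at), so L⁻¹{1/(s-11)} = e^(11t), and L⁻¹{12/(s-11)} = 12·e^(11t)

Final answer: 12·e^(11t)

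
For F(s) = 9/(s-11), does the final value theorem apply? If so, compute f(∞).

sF(s) = 9s/(s-11) has a pole at s = 11 in the right half-plane. Theorem does NOT apply (unstable system; f(t) = 9·e^(11t) grows without bound).

Final answer: Not applicable (unstable)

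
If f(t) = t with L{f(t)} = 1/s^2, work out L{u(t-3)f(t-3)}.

Time shift theorem: L{u(t-a)f(t-a)} = e^(-as)F(s). Here a=3, F(s) = 1/s^2, so L{u(t-3)f(t-3)} = e^(-3s)·1/s^2

Final answer: e^(-3s)·1/s^2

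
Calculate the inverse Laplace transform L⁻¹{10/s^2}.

L⁻¹{n!/s^(n+1)} = t^n with n=1. So L⁻¹{1/s^2} = t, and L⁻¹{10/s^2} = (10/1)·t = 10·t

Final answer: 10·t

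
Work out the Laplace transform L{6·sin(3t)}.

L{sin(ωt)} = ω/(s² + ω²), so L{sin(3t)} = 3/(s² + 9). Then L{6·sin(3t)} = 6·3/(s² + 9) = 18/(s² + 9)

Final answer: 18/(s² + 9)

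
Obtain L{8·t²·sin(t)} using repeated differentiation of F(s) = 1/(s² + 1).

F(s) = 1/(s² + 1). F'(s) = -2s/(s² + 1)². F''(s) = -2(1 - 3s²)/(s² + 1)³ = (6s² - 2)/(s² + 1)³. So L{t²·sin(t)} = (-1)² F''(s) = (6s² - 2)/(s² + 1)³. Then L{8·t²·sin(t)} = 8·(6s² - 2)/(s² + 1)³ = (48s² - 16)/(s² + 1)³

Final answer: (48s² - 16)/(s² + 1)³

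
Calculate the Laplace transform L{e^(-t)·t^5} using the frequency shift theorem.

L{e^(at)·t^n} = n!/(s-a)^(n+1), so L{e^(-t)·t^5} = 120/(s+1)^6

Final answer: 120/(s+1)^6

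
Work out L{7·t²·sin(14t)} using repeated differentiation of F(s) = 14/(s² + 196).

F(s) = 14/(s² + 196). F'(s) = -28s/(s² + 196)². F''(s) = -28(196 - 3s²)/(s² + 196)³ = (84s² - 5488)/(s² + 196)³. So L{t²·sin(14t)} = (-1)² F''(s) = (84s² - 5488)/(s² + 196)³. Then L{7·t²·sin(14t)} = 7·(84s² - 5488)/(s² + 196)³ = (588s² - 38416)/(s² + 196)³

Final answer: (588s² - 38416)/(s² + 196)³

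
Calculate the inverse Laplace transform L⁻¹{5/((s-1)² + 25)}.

Using frequency shift, L⁻¹{5/((s-1)² + 25)} = e^t·sin(5t)

Final answer: e^t·sin(5t)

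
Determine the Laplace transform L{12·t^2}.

L{t^n} = n!/s^(n+1), so L{t^2} = 2/s^3. Then L{12·t^2} = 12·2/s^3 = 24/s^3

Final answer: 24/s^3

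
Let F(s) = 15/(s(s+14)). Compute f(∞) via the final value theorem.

f(∞) = lim_{s→0} s·15/(s(s+14)) = lim_{s→0} 15/(s+14) = 15/14 = 15/14

Final answer: 15/14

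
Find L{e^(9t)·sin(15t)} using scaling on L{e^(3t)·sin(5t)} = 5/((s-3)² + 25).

Scaling with a=3: L{e^(9t)·sin(15t)} = (1/3) · 5/((s/3-3)² + 25). Simplifying: 15/((s-9)² + 225)

Final answer: 15/((s-9)² + 225)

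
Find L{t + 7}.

L{t + 7} = L{t} + 7·L{1} = 1/s² + 7/s

Final answer: 1/s² + 7/s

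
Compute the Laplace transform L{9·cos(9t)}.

L{cos(ωt)} = s/(s² + ω²), so L{cos(9t)} = s/(s² + 81). Then L{9·cos(9t)} = 9·s/(s² + 81) = 9s/(s² + 81)

Final answer: 9s/(s² + 81)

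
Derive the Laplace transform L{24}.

L{24} = 24 · L{1} = 24/s

Final answer: 24/s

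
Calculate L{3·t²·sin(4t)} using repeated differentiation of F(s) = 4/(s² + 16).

F(s) = 4/(s² + 16). F'(s) = -8s/(s² + 16)². F''(s) = -8(16 - 3s²)/(s² + 16)³ = (24s² - 128)/(s² + 16)³. So L{t²·sin(4t)} = (-1)² F''(s) = (24s² - 128)/(s² + 16)³. Then L{3·t²·sin(4t)} = 3·(24s² - 128)/(s² + 16)³ = (72s² - 384)/(s² + 16)³

Final answer: (72s² - 384)/(s² + 16)³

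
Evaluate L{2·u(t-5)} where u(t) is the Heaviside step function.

L{u(t-a)} = e^(-as)/s. Here a=5, so L{u(t-5)} = e^(-5s)/s, and L{2·u(t-5)} = 2·e^(-5s)/s

Final answer: 2·e^(-5s)/s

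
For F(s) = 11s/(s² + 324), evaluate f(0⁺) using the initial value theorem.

f(0⁺) = lim_{s→∞} s·11s/(s² + 324) = lim_{s→∞} 11s²/(s² + 324) = 11

Final answer: 11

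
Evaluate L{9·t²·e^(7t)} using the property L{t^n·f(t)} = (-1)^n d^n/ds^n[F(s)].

L{e^(7t)} = 1/(s-7). d/ds[1/(s-7)] = -1/(s-7)². d²/ds²[1/(s-7)] = 2/(s-7)³. So L{t²·e^(7t)} = (-1)² · 2/(s-7)³ = 2/(s-7)³. Then L{9·t²·e^(7t)} = 9·2/(s-7)³ = 18/(s-7)³

Final answer: 18/(s-7)³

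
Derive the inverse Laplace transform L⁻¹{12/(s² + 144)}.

L⁻¹{12/(s² + 144)} = sin(12t)

Final answer: sin(12t)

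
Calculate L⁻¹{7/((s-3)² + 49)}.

Form: b/((s-a)² + b²) → e^(at)sin(bt). With a=3, b=7

Final answer: e^(3t)·sin(7t)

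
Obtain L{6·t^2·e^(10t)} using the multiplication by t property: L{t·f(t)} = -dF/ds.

Using L{t^n·e^(at)} = n!/(s-a)^(n+1), L{t^2·e^(10t)} = 2/(s-10)^3, so L{6·t^2·e^(10t)} = 6·2/(s-10)^3 = 12/(s-10)^3

Final answer: 12/(s-10)^3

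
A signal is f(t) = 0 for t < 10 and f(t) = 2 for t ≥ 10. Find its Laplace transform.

f(t) = 2·u(t-10). L{u(t-10)} = e^(-10s)/s, so L{f(t)} = 2·e^(-10s)/s

Final answer: 2·e^(-10s)/s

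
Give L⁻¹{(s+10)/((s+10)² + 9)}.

Using frequency shift: L⁻¹{(s-a)/((s-a)² + b²)} = e^(at)cos(bt). Here a=-10, b=3

Final answer: e^(-10t)·cos(3t)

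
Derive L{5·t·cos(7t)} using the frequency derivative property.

L{cos(7t)} = s/(s² + 49). Derivative: d/ds[s/(s² + 49)] = [(s² + 49) - s·2s]/(s² + 49)² = (49 - s²)/(s² + 49)². So L{t·cos(7t)} = -F'(s) = (s² - 49)/(s² + 49)². Then L{5·t·cos(7t)} = 5·(s² - 49)/(s² + 49)²

Final answer: 5·(s² - 49)/(s² + 49)²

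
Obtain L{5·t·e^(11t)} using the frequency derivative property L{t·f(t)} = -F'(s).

L{e^(11t)} = 1/(s-11). By frequency derivative: L{t·e^(11t)} = -d/ds[1/(s-11)] = -(-1)/(s-11)² = 1/(s-11)². Then L{5·t·e^(11t)} = 5·1/(s-11)² = 5/(s-11)²

Final answer: 5/(s-11)²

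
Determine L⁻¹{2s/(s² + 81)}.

This is the form c·s/(s² + a²) with a = 9, c = 2. L⁻¹ = 2·cos(9t)

Final answer: 2·cos(9t)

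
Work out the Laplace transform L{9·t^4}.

L{t^n} = n!/s^(n+1), so L{t^4} = 24/s^5. Then L{9·t^4} = 9·24/s^5 = 216/s^5

Final answer: 216/s^5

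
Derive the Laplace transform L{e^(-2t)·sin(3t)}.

L{e^(at)·sin(ωt)} = ω/((s-a)² + ω²), so L{e^(-2t)·sin(3t)} = 3/((s+2)² + 9)

Final answer: 3/((s+2)² + 9)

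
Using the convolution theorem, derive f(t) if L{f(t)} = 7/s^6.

7/s^6 = (7/s)·(1/s^5) = L{7}·L{t^4/24}. By convolution, f(t) = 7*t^4/24 = ∫₀ᵗ 7·τ^4/24 dτ = 7·t^5/120

Final answer: 7·t^5/120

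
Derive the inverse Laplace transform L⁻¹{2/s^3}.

L⁻¹{n!/s^(n+1)} = t^n with n=2. So L⁻¹{2/s^3} = t^2

Final answer: t^2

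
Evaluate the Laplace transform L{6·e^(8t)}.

L{e^(at)} = 1/(s-a), so L{e^(8t)} = 1/(s-8). Then L{6·e^(8t)} = 6/(s-8)

Final answer: 6/(s-8)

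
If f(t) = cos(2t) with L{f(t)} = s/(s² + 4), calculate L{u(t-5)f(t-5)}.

Time shift theorem: L{u(t-a)f(t-a)} = e^(-as)F(s). Here a=5, F(s) = s/(s² + 4), so L{u(t-5)f(t-5)} = e^(-5s)·s/(s² + 4)

Final answer: e^(-5s)·s/(s² + 4)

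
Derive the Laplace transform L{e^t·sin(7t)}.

L{e^(at)·sin(ωt)} = ω/((s-a)² + ω²), so L{e^t·sin(7t)} = 7/((s-1)² + 49)

Final answer: 7/((s-1)² + 49)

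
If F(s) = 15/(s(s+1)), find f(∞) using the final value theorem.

f(∞) = lim_{s→0} s·15/(s(s+1)) = lim_{s→0} 15/(s+1) = 15/1 = 15

Final answer: 15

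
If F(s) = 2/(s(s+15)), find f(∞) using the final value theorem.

f(∞) = lim_{s→0} s·2/(s(s+15)) = lim_{s→0} 2/(s+15) = 2/15 = 2/15

Final answer: 2/15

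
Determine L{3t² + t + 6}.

L{3t² + t + 6} = 3·2/s³ + 1/s² + 6/s = 6/s³ + 1/s² + 6/s

Final answer: 6/s³ + 1/s² + 6/s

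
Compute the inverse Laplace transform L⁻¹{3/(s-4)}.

L⁻¹{1/(s-a)} = e^(at), so L⁻¹{1/(s-4)} = e^(4t), and L⁻¹{3/(s-4)} = 3·e^(4t)

Final answer: 3·e^(4t)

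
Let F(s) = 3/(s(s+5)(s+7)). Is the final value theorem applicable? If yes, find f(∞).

Poles of sF(s) = 3/((s+5)(s+7)) are at s = -5 and s = -7, both in the left half-plane. Theorem applies. f(∞) = lim_{s→0} sF(s) = 3/(5·7) = 3/35

Final answer: 3/35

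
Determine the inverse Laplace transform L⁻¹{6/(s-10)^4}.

L⁻¹{n!/(s-a)^(n+1)} = t^n·e^(at) with n=3, a=10. So L⁻¹{6/(s-10)^4} = t^3·e^(10t)

Final answer: t^3·e^(10t)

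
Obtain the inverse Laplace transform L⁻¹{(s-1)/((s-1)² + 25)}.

Using frequency shift, L⁻¹{(s-1)/((s-1)² + 25)} = e^t·cos(5t)

Final answer: e^t·cos(5t)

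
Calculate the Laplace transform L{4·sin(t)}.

L{sin(ωt)} = ω/(s² + ω²), so L{sin(t)} = 1/(s² + 1). Then L{4·sin(t)} = 4·1/(s² + 1) = 4/(s² + 1)

Final answer: 4/(s² + 1)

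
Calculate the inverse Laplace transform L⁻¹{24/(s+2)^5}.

L⁻¹{n!/(s-a)^(n+1)} = t^n·e^(at), so L⁻¹{24/(s+2)^5} = t^4·e^(-2t)

Final answer: t^4·e^(-2t)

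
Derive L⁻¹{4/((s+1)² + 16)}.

Form: b/((s-a)² + b²) → e^(at)sin(bt). With a=-1, b=4

Final answer: e^(-t)·sin(4t)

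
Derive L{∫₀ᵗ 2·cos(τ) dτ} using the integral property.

L{∫₀ᵗ f(τ)dτ} = F(s)/s with F(s) = 2s/(s² + 1), so the result is (2s/(s² + 1))/s = 2/(s² + 1)

Final answer: 2/(s² + 1)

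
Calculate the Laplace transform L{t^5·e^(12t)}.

L{t^n·e^(at)} = n!/(s-a)^(n+1), so L{t^5·e^(12t)} = 120/(s-12)^6

Final answer: 120/(s-12)^6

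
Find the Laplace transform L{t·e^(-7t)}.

L{t^n·e^(at)} = n!/(s-a)^(n+1), so L{t·e^(-7t)} = 1/(s+7)^2

Final answer: 1/(s+7)^2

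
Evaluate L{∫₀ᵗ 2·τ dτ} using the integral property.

L{∫₀ᵗ f(τ)dτ} = F(s)/s with f(t) = 2t. F(s) = 2/s^2, so L{∫₀ᵗ 2·τ dτ} = (2/s^2)/s = 2/s^3. (Check: ∫₀ᵗ 2·τ dτ = 2t^2/2.)

Final answer: 2/s^3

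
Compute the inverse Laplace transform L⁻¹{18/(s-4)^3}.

L⁻¹{n!/(s-a)^(n+1)} = t^n·e^(at) with n=2, a=4. So L⁻¹{2/(s-4)^3} = t^2·e^(4t), and L⁻¹{18/(s-4)^3} = (18/2)·t^2·e^(4t) = 9·t^2·e^(4t)

Final answer: 9·t^2·e^(4t)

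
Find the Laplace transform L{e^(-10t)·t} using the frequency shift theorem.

L{e^(at)·t^n} = n!/(s-a)^(n+1), so L{e^(-10t)·t} = 1/(s+10)^2

Final answer: 1/(s+10)^2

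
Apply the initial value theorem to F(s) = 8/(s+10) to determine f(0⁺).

f(0⁺) = lim_{s→∞} s·8/(s+10) = lim_{s→∞} 8s/(s+10) = 8

Final answer: 8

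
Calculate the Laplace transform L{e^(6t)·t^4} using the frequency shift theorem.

L{e^(at)·t^n} = n!/(s-a)^(n+1), so L{e^(6t)·t^4} = 24/(s-6)^5

Final answer: 24/(s-6)^5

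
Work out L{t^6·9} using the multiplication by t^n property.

L{9} = 9/s. d^1/ds^1[1/s] = -1/s². d^2/ds^2[1/s] = 2/s^3. d^3/ds^3[1/s] = -6/s^4. d^4/ds^4[1/s] = 24/s^5. d^5/ds^5[1/s] = -120/s^6. d^6/ds^6[1/s] = 720/s^7. So L{t^6} = (-1)^{6}·720/s^7 = 720/s^7. Then L{t^6·9} = 9·720/s^7 = 6480/s^7

Final answer: 6480/s^7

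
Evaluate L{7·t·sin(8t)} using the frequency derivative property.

L{sin(8t)} = 8/(s² + 64). By L{t·f(t)} = -F'(s): -d/ds[8/(s² + 64)] = -(8)·(-2s)/(s² + 64)² = 16s/(s² + 64)². Then L{7·t·sin(8t)} = 7·16s/(s² + 64)² = 112s/(s² + 64)²

Final answer: 112s/(s² + 64)²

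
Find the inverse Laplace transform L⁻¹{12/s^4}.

L⁻¹{n!/s^(n+1)} = t^n with n=3. So L⁻¹{6/s^4} = t^3, and L⁻¹{12/s^4} = (12/6)·t^3 = 2·t^3

Final answer: 2·t^3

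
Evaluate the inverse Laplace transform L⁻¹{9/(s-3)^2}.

L⁻¹{n!/(s-a)^(n+1)} = t^n·e^(at) with n=1, a=3. So L⁻¹{1/(s-3)^2} = t·e^(3t), and L⁻¹{9/(s-3)^2} = (9/1)·t·e^(3t) = 9·t·e^(3t)

Final answer: 9·t·e^(3t)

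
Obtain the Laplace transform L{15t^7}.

L{15t^7} = 15 · L{t^7} = 15 · 5040/s^8 = 75600/s^8

Final answer: 75600/s^8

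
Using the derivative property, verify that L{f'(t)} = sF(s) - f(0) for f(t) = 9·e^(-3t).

f'(t) = -27e^(-3t). Direct: L{f'(t)} = -27/(s+3). Property: s·9/(s+3) - 9 = (9s - 9(s+3))/(s+3) = -27/(s+3). ✓

Final answer: -27/(s+3)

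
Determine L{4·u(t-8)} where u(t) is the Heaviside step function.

L{u(t-a)} = e^(-as)/s. Here a=8, so L{u(t-8)} = e^(-8s)/s, and L{4·u(t-8)} = 4·e^(-8s)/s

Final answer: 4·e^(-8s)/s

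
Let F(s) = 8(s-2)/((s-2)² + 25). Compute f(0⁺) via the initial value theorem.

f(0⁺) = lim_{s→∞} sF(s) = lim_{s→∞} 8s(s-2)/((s-2)² + 25) = 8

Final answer: 8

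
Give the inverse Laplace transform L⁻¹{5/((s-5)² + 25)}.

Using frequency shift, L⁻¹{5/((s-5)² + 25)} = e^(5t)·sin(5t)

Final answer: e^(5t)·sin(5t)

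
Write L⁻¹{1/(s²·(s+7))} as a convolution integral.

1/(s²·(s+7)) = (1/s^2)·(1/(s+7)) = L{t}·L{e^(-7t)}. So f(t) = t*e^(-7t) = ∫₀ᵗ τ·e^(-7(t-τ)) dτ

Final answer: ∫₀ᵗ τ·e^(-7(t-τ)) dτ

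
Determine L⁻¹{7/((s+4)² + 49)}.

Form: b/((s-a)² + b²) → e^(at)sin(bt). With a=-4, b=7

Final answer: e^(-4t)·sin(7t)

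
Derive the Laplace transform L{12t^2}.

L{12t^2} = 12 · L{t^2} = 12 · 2/s^3 = 24/s^3

Final answer: 24/s^3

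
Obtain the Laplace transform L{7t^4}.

L{7t^4} = 7 · L{t^4} = 7 · 24/s^5 = 168/s^5

Final answer: 168/s^5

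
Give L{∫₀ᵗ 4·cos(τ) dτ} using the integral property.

L{∫₀ᵗ f(τ)dτ} = F(s)/s with F(s) = 4s/(s² + 1), so the result is (4s/(s² + 1))/s = 4/(s² + 1)

Final answer: 4/(s² + 1)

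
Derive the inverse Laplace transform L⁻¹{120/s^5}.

L⁻¹{n!/s^(n+1)} = t^n with n=4. So L⁻¹{24/s^5} = t^4, and L⁻¹{120/s^5} = (120/24)·t^4 = 5·t^4

Final answer: 5·t^4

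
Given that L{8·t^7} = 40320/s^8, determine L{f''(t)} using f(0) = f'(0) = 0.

L{f''(t)} = s²F(s) - sf(0) - f'(0) = s²·40320/s^8 - 0 - 0 = 40320/s^6

Final answer: 40320/s^6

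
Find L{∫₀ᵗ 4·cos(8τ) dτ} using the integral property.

L{∫₀ᵗ f(τ)dτ} = F(s)/s with F(s) = 4s/(s² + 64), so the result is (4s/(s² + 64))/s = 4/(s² + 64)

Final answer: 4/(s² + 64)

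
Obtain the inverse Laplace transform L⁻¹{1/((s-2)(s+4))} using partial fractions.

Decompose: A/(s-2) + B/(s+4). A = 1/6, B = -1/6. f(t) = (e^(2t) - e^(-4t))/6

Final answer: (e^(2t) - e^(-4t))/6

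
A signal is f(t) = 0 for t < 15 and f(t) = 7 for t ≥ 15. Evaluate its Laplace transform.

f(t) = 7·u(t-15). L{u(t-15)} = e^(-15s)/s, so L{f(t)} = 7·e^(-15s)/s

Final answer: 7·e^(-15s)/s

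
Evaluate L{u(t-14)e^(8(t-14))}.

u(t-a)f(t-a) with f(t)=e^(8t). L{e^(8t)} = 1/(s-8). By time shift: e^(-14s)/(s-8)

Final answer: e^(-14s)/(s-8)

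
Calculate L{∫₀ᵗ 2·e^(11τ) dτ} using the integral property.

L{∫₀ᵗ f(τ)dτ} = F(s)/s with F(s) = 2/(s-11), so L{∫₀ᵗ 2·e^(11τ) dτ} = 2/(s(s-11))

Final answer: 2/(s(s-11))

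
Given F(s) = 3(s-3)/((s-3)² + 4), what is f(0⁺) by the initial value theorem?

f(0⁺) = lim_{s→∞} sF(s) = lim_{s→∞} 3s(s-3)/((s-3)² + 4) = 3

Final answer: 3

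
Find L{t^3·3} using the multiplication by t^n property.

L{3} = 3/s. d^1/ds^1[1/s] = -1/s². d^2/ds^2[1/s] = 2/s^3. d^3/ds^3[1/s] = -6/s^4. So L{t^3} = (-1)^{3}·-6/s^4 = 6/s^4. Then L{t^3·3} = 3·6/s^4 = 18/s^4

Final answer: 18/s^4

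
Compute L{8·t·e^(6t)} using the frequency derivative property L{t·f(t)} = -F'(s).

L{e^(6t)} = 1/(s-6). By frequency derivative: L{t·e^(6t)} = -d/ds[1/(s-6)] = -(-1)/(s-6)² = 1/(s-6)². Then L{8·t·e^(6t)} = 8·1/(s-6)² = 8/(s-6)²

Final answer: 8/(s-6)²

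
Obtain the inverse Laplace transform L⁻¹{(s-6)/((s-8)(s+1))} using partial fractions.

Using partial fractions, f(t) = (2e^(8t) + 7e^(-t))/9

Final answer: (2e^(8t) + 7e^(-t))/9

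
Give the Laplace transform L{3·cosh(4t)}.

L{cosh(ωt)} = s/(s² - ω²), so L{cosh(4t)} = s/(s² - 16). Then L{3·cosh(4t)} = 3·s/(s² - 16) = 3s/(s² - 16)

Final answer: 3s/(s² - 16)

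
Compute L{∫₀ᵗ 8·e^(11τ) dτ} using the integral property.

L{∫₀ᵗ f(τ)dτ} = F(s)/s with F(s) = 8/(s-11), so L{∫₀ᵗ 8·e^(11τ) dτ} = 8/(s(s-11))

Final answer: 8/(s(s-11))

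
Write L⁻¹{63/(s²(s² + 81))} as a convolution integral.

63/(s²(s² + 81)) = (1/s²)·(63/(s² + 81)) = L{t}·L{7·sin(9t)}. So f(t) = t*(7·sin(9t)) = ∫₀ᵗ 7τ·sin(9(t-τ)) dτ

Final answer: ∫₀ᵗ 7τ·sin(9(t-τ)) dτ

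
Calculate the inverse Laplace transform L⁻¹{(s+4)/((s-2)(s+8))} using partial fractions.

Using partial fractions, f(t) = (6e^(2t) + 4e^(-8t))/10

Final answer: (6e^(2t) + 4e^(-8t))/10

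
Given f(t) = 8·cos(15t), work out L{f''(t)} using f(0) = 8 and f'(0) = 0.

F(s) = 8s/(s² + 225). L{f''(t)} = s²F(s) - sf(0) - f'(0) = 8s³/(s² + 225) - 8s = (8s³ - 8s(s² + 225))/(s² + 225) = -1800s/(s² + 225)

Final answer: -1800s/(s² + 225)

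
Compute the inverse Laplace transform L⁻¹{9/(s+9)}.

L⁻¹{1/(s-a)} = e^(at), so L⁻¹{1/(s+9)} = e^(-9t), and L⁻¹{9/(s+9)} = 9·e^(-9t)

Final answer: 9·e^(-9t)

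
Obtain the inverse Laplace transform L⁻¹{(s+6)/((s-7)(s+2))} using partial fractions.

Using partial fractions, f(t) = (13e^(7t) - 4e^(-2t))/9

Final answer: (13e^(7t) - 4e^(-2t))/9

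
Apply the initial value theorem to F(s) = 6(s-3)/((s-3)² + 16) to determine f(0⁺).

f(0⁺) = lim_{s→∞} sF(s) = lim_{s→∞} 6s(s-3)/((s-3)² + 16) = 6

Final answer: 6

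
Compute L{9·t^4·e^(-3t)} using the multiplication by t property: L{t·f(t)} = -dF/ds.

Using L{t^n·e^(at)} = n!/(s-a)^(n+1), L{t^4·e^(-3t)} = 24/(s+3)^5, so L{9·t^4·e^(-3t)} = 9·24/(s+3)^5 = 216/(s+3)^5

Final answer: 216/(s+3)^5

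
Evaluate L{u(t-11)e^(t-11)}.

u(t-a)f(t-a) with f(t)=e^t. L{e^t} = 1/(s-1). By time shift: e^(-11s)/(s-1)

Final answer: e^(-11s)/(s-1)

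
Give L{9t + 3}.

L{9t + 3} = 9·L{t} + 3·L{1} = 9/s² + 3/s

Final answer: 9/s² + 3/s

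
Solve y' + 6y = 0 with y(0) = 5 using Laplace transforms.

L{y'} + 6L{y} = 0. sY - 5 + 6Y = 0. Y(s+6) = 5. Y = 5/(s+6)

Final answer: y(t) = 5e^(-6t)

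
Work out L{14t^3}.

L{t^n} = n!/s^(n+1). So L{14t^3} = 14·3!/s^4 = 84/s^4

Final answer: 84/s^4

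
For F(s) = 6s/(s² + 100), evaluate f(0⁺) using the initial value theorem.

f(0⁺) = lim_{s→∞} s·6s/(s² + 100) = lim_{s→∞} 6s²/(s² + 100) = 6

Final answer: 6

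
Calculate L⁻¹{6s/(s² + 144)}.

This is the form c·s/(s² + a²) with a = 12, c = 6. L⁻¹ = 6·cos(12t)

Final answer: 6·cos(12t)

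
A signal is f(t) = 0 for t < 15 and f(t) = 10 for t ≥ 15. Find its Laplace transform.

f(t) = 10·u(t-15). L{u(t-15)} = e^(-15s)/s, so L{f(t)} = 10·e^(-15s)/s

Final answer: 10·e^(-15s)/s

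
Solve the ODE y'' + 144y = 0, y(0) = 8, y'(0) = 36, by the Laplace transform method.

L{y''} + 144L{y} = 0. s²Y - 8s - 36 + 144Y = 0. Y(s² + 144) = 8s + 36. Y = (8s + 36)/(s² + 144). Inverting: y(t) = 8cos(12t) + 3sin(12t)

Final answer: y(t) = 8cos(12t) + 3sin(12t)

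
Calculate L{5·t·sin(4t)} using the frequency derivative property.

L{sin(4t)} = 4/(s² + 16). By L{t·f(t)} = -F'(s): -d/ds[4/(s² + 16)] = -(4)·(-2s)/(s² + 16)² = 8s/(s² + 16)². Then L{5·t·sin(4t)} = 5·8s/(s² + 16)² = 40s/(s² + 16)²

Final answer: 40s/(s² + 16)²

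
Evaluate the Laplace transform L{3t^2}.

L{3t^2} = 3 · L{t^2} = 3 · 2/s^3 = 6/s^3

Final answer: 6/s^3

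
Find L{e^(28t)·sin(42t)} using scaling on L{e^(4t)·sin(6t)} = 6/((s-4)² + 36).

Scaling with a=7: L{e^(28t)·sin(42t)} = (1/7) · 6/((s/7-4)² + 36). Simplifying: 42/((s-28)² + 1764)

Final answer: 42/((s-28)² + 1764)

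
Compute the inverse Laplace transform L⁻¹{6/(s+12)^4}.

L⁻¹{n!/(s-a)^(n+1)} = t^n·e^(at), so L⁻¹{6/(s+12)^4} = t^3·e^(-12t)

Final answer: t^3·e^(-12t)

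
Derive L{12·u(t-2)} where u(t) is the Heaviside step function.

L{u(t-a)} = e^(-as)/s. Here a=2, so L{u(t-2)} = e^(-2s)/s, and L{12·u(t-2)} = 12·e^(-2s)/s

Final answer: 12·e^(-2s)/s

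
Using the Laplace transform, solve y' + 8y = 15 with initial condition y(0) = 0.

sY + 8Y = 15/s. Y = 15/(s(s+8)). Partial fractions: Y = 15/8/s - 15/8/(s+8)

Final answer: y(t) = 15/8(1 - e^(-8t))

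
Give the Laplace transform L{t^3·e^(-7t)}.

L{t^n·e^(at)} = n!/(s-a)^(n+1), so L{t^3·e^(-7t)} = 6/(s+7)^4

Final answer: 6/(s+7)^4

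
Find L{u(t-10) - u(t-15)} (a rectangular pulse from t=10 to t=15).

L{u(t-a)} = e^(-as)/s. L{u(t-10) - u(t-15)} = (e^(-10s) - e^(-15s))/s

Final answer: (e^(-10s) - e^(-15s))/s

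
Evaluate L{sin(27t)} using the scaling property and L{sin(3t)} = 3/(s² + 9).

Using L{f(at)} = (1/a)F(s/a) with a=9: L{sin(27t)} = (1/9) · 3/((s/9)² + 9) = (1/9) · 3·81/(s² + 729) = 27/(s² + 729)

Final answer: 27/(s² + 729)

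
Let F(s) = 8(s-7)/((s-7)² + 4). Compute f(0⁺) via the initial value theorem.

f(0⁺) = lim_{s→∞} sF(s) = lim_{s→∞} 8s(s-7)/((s-7)² + 4) = 8

Final answer: 8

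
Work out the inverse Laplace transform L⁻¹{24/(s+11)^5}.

L⁻¹{n!/(s-a)^(n+1)} = t^n·e^(at), so L⁻¹{24/(s+11)^5} = t^4·e^(-11t)

Final answer: t^4·e^(-11t)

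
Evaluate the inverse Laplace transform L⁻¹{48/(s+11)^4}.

L⁻¹{n!/(s-a)^(n+1)} = t^n·e^(at) with n=3, a=-11. So L⁻¹{6/(s+11)^4} = t^3·e^(-11t), and L⁻¹{48/(s+11)^4} = (48/6)·t^3·e^(-11t) = 8·t^3·e^(-11t)

Final answer: 8·t^3·e^(-11t)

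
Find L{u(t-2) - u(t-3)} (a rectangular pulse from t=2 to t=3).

L{u(t-a)} = e^(-as)/s. L{u(t-2) - u(t-3)} = (e^(-2s) - e^(-3s))/s

Final answer: (e^(-2s) - e^(-3s))/s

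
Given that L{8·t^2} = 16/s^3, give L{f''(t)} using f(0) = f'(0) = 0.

L{f''(t)} = s²F(s) - sf(0) - f'(0) = s²·16/s^3 - 0 - 0 = 16/s

Final answer: 16/s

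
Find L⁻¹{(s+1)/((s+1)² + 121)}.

Using frequency shift: L⁻¹{(s-a)/((s-a)² + b²)} = e^(at)cos(bt). Here a=-1, b=11

Final answer: e^(-t)·cos(11t)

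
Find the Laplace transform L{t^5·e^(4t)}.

L{t^n·e^(at)} = n!/(s-a)^(n+1), so L{t^5·e^(4t)} = 120/(s-4)^6

Final answer: 120/(s-4)^6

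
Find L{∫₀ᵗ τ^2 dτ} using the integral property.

L{∫₀ᵗ f(τ)dτ} = F(s)/s with f(t) = t^2. F(s) = 2/s^3, so L{∫₀ᵗ τ^2 dτ} = (2/s^3)/s = 2/s^4. (Check: ∫₀ᵗ τ^2 dτ = t^3/3.)

Final answer: 2/s^4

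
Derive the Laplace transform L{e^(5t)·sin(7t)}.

L{e^(at)·sin(ωt)} = ω/((s-a)² + ω²), so L{e^(5t)·sin(7t)} = 7/((s-5)² + 49)

Final answer: 7/((s-5)² + 49)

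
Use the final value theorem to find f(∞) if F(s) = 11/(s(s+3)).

f(∞) = lim_{s→0} s·11/(s(s+3)) = lim_{s→0} 11/(s+3) = 11/3 = 11/3

Final answer: 11/3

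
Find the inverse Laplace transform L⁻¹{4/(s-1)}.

L⁻¹{1/(s-a)} = e^(at), so L⁻¹{1/(s-1)} = e^t, and L⁻¹{4/(s-1)} = 4·e^t

Final answer: 4·e^t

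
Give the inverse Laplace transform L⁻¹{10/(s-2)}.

L⁻¹{1/(s-a)} = e^(at), so L⁻¹{1/(s-2)} = e^(2t), and L⁻¹{10/(s-2)} = 10·e^(2t)

Final answer: 10·e^(2t)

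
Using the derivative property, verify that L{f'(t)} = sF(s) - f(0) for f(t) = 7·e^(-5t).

f'(t) = -35e^(-5t). Direct: L{f'(t)} = -35/(s+5). Property: s·7/(s+5) - 7 = (7s - 7(s+5))/(s+5) = -35/(s+5). ✓

Final answer: -35/(s+5)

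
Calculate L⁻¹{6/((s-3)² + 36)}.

Form: b/((s-a)² + b²) → e^(at)sin(bt). With a=3, b=6

Final answer: e^(3t)·sin(6t)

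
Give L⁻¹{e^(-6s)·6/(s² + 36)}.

L⁻¹{6/(s² + 36)} = sin(6t). By the time shift theorem, L⁻¹{e^(-as)F(s)} = u(t-a)f(t-a) with a=6, so L⁻¹{e^(-6s)·6/(s² + 36)} = u(t-6)·sin(6(t-6))

Final answer: u(t-6)·sin(6(t-6))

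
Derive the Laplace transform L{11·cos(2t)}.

L{cos(ωt)} = s/(s² + ω²), so L{cos(2t)} = s/(s² + 4). Then L{11·cos(2t)} = 11·s/(s² + 4) = 11s/(s² + 4)

Final answer: 11s/(s² + 4)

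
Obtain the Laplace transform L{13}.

L{13} = 13 · L{1} = 13/s

Final answer: 13/s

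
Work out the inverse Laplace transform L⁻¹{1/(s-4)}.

L⁻¹{1/(s-a)} = e^(at), so L⁻¹{1/(s-4)} = e^(4t)

Final answer: e^(4t)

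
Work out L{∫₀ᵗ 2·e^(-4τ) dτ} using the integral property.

L{∫₀ᵗ f(τ)dτ} = F(s)/s with F(s) = 2/(s+4), so L{∫₀ᵗ 2·e^(-4τ) dτ} = 2/(s(s+4))

Final answer: 2/(s(s+4))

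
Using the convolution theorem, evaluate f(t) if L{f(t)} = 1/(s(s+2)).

1/(s(s+2)) = (1/s)·(1/(s+2)) = L{1}·L{e^(-2t)}. By convolution, f(t) = 1*e^(-2t) = ∫₀ᵗ 1·e^(-2τ) dτ = (1 - e^(-2t))/2

Final answer: (1 - e^(-2t))/2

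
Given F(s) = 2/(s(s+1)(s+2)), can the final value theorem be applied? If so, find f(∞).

Poles of sF(s) = 2/((s+1)(s+2)) are at s = -1 and s = -2, both in the left half-plane. Theorem applies. f(∞) = lim_{s→0} sF(s) = 2/(1·2) = 1

Final answer: 1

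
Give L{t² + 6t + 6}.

L{t² + 6t + 6} = 2/s³ + 6/s² + 6/s = 2/s³ + 6/s² + 6/s

Final answer: 2/s³ + 6/s² + 6/s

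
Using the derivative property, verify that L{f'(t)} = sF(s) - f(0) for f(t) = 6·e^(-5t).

f'(t) = -30e^(-5t). Direct: L{f'(t)} = -30/(s+5). Property: s·6/(s+5) - 6 = (6s - 6(s+5))/(s+5) = -30/(s+5). ✓

Final answer: -30/(s+5)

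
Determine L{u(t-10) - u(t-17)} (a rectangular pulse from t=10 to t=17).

L{u(t-a)} = e^(-as)/s. L{u(t-10) - u(t-17)} = (e^(-10s) - e^(-17s))/s

Final answer: (e^(-10s) - e^(-17s))/s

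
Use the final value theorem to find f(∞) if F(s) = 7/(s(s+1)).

f(∞) = lim_{s→0} s·7/(s(s+1)) = lim_{s→0} 7/(s+1) = 7/1 = 7

Final answer: 7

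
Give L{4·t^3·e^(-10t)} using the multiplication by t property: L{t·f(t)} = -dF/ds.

Using L{t^n·e^(at)} = n!/(s-a)^(n+1), L{t^3·e^(-10t)} = 6/(s+10)^4, so L{4·t^3·e^(-10t)} = 4·6/(s+10)^4 = 24/(s+10)^4

Final answer: 24/(s+10)^4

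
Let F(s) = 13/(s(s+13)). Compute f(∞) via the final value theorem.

f(∞) = lim_{s→0} s·13/(s(s+13)) = lim_{s→0} 13/(s+13) = 13/13 = 1

Final answer: 1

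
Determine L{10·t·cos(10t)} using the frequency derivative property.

L{cos(10t)} = s/(s² + 100). Derivative: d/ds[s/(s² + 100)] = [(s² + 100) - s·2s]/(s² + 100)² = (100 - s²)/(s² + 100)². So L{t·cos(10t)} = -F'(s) = (s² - 100)/(s² + 100)². Then L{10·t·cos(10t)} = 10·(s² - 100)/(s² + 100)²

Final answer: 10·(s² - 100)/(s² + 100)²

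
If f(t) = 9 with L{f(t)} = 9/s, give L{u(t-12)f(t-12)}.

Time shift theorem: L{u(t-a)f(t-a)} = e^(-as)F(s). Here a=12, F(s) = 9/s, so L{u(t-12)f(t-12)} = e^(-12s)·9/s

Final answer: e^(-12s)·9/s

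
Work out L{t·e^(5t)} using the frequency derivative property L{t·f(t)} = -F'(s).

L{e^(5t)} = 1/(s-5). By frequency derivative: L{t·e^(5t)} = -d/ds[1/(s-5)] = -(-1)/(s-5)² = 1/(s-5)²

Final answer: 1/(s-5)²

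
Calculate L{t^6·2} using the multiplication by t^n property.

L{2} = 2/s. d^1/ds^1[1/s] = -1/s². d^2/ds^2[1/s] = 2/s^3. d^3/ds^3[1/s] = -6/s^4. d^4/ds^4[1/s] = 24/s^5. d^5/ds^5[1/s] = -120/s^6. d^6/ds^6[1/s] = 720/s^7. So L{t^6} = (-1)^{6}·720/s^7 = 720/s^7. Then L{t^6·2} = 2·720/s^7 = 1440/s^7

Final answer: 1440/s^7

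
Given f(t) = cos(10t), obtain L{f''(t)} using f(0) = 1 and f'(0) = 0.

F(s) = s/(s² + 100). L{f''(t)} = s²F(s) - sf(0) - f'(0) = s³/(s² + 100) - s = (s³ - s(s² + 100))/(s² + 100) = -100s/(s² + 100)

Final answer: -100s/(s² + 100)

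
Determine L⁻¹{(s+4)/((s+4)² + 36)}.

Using frequency shift: L⁻¹{(s-a)/((s-a)² + b²)} = e^(at)cos(bt). Here a=-4, b=6

Final answer: e^(-4t)·cos(6t)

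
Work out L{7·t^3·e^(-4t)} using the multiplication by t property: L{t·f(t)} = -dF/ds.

Using L{t^n·e^(at)} = n!/(s-a)^(n+1), L{t^3·e^(-4t)} = 6/(s+4)^4, so L{7·t^3·e^(-4t)} = 7·6/(s+4)^4 = 42/(s+4)^4

Final answer: 42/(s+4)^4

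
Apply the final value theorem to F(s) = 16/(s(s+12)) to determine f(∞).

f(∞) = lim_{s→0} s·16/(s(s+12)) = lim_{s→0} 16/(s+12) = 16/12 = 4/3

Final answer: 4/3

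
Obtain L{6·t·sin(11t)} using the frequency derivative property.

L{sin(11t)} = 11/(s² + 121). By L{t·f(t)} = -F'(s): -d/ds[11/(s² + 121)] = -(11)·(-2s)/(s² + 121)² = 22s/(s² + 121)². Then L{6·t·sin(11t)} = 6·22s/(s² + 121)² = 132s/(s² + 121)²

Final answer: 132s/(s² + 121)²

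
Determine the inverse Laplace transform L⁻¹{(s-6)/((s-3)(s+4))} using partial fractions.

Using partial fractions, f(t) = (-3e^(3t) + 10e^(-4t))/7

Final answer: (-3e^(3t) + 10e^(-4t))/7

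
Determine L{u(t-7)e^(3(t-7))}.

u(t-a)f(t-a) with f(t)=e^(3t). L{e^(3t)} = 1/(s-3). By time shift: e^(-7s)/(s-3)

Final answer: e^(-7s)/(s-3)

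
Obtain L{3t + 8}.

L{3t + 8} = 3·L{t} + 8·L{1} = 3/s² + 8/s

Final answer: 3/s² + 8/s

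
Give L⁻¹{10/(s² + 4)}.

This is the form c·a/(s² + a²) with a = 2, c = 5. L⁻¹ = 5·sin(2t)

Final answer: 5·sin(2t)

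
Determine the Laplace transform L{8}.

L{8} = 8 · L{1} = 8/s

Final answer: 8/s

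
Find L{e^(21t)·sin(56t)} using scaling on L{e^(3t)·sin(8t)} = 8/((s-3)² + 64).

Scaling with a=7: L{e^(21t)·sin(56t)} = (1/7) · 8/((s/7-3)² + 64). Simplifying: 56/((s-21)² + 3136)

Final answer: 56/((s-21)² + 3136)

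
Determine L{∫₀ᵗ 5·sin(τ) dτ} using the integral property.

L{∫₀ᵗ f(τ)dτ} = F(s)/s with F(s) = 5/(s² + 1), so the result is (5/(s² + 1))/s = 5/(s(s² + 1))

Final answer: 5/(s(s² + 1))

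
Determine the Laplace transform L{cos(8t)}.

L{cos(ωt)} = s/(s² + ω²), so L{cos(8t)} = s/(s² + 64)

Final answer: s/(s² + 64)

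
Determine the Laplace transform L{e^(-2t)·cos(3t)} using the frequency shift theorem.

Frequency shift: L{e^(at)f(t)} = F(s-a). L{e^(-2t)·cos(3t)} = (s+2)/((s+2)² + 9)

Final answer: (s+2)/((s+2)² + 9)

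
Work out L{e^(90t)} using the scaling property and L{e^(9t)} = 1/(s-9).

Using L{f(at)} = (1/a)F(s/a) with a=10 and f(t) = e^(9t): L{e^(90t)} = (1/10) · 1/((s/10)-9) = (1/10) · 10/(s-90) = 1/(s-90)

Final answer: 1/(s-90)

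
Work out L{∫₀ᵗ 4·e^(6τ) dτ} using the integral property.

L{∫₀ᵗ f(τ)dτ} = F(s)/s with F(s) = 4/(s-6), so L{∫₀ᵗ 4·e^(6τ) dτ} = 4/(s(s-6))

Final answer: 4/(s(s-6))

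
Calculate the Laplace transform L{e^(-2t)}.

L{e^(at)} = 1/(s-a), so L{e^(-2t)} = 1/(s+2)

Final answer: 1/(s+2)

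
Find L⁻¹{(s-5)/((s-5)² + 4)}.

Using frequency shift: L⁻¹{(s-a)/((s-a)² + b²)} = e^(at)cos(bt). Here a=5, b=2

Final answer: e^(5t)·cos(2t)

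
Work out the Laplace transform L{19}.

L{19} = 19 · L{1} = 19/s

Final answer: 19/s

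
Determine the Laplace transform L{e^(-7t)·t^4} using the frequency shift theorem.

L{e^(at)·t^n} = n!/(s-a)^(n+1), so L{e^(-7t)·t^4} = 24/(s+7)^5

Final answer: 24/(s+7)^5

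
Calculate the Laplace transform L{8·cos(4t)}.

L{cos(ωt)} = s/(s² + ω²), so L{cos(4t)} = s/(s² + 16). Then L{8·cos(4t)} = 8·s/(s² + 16) = 8s/(s² + 16)

Final answer: 8s/(s² + 16)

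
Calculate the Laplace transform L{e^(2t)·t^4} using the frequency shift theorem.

L{e^(at)·t^n} = n!/(s-a)^(n+1), so L{e^(2t)·t^4} = 24/(s-2)^5

Final answer: 24/(s-2)^5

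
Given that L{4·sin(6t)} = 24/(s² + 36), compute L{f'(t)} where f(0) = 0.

L{f'(t)} = s·F(s) - f(0) = s·24/(s² + 36) - 0 = 24s/(s² + 36)

Final answer: 24s/(s² + 36)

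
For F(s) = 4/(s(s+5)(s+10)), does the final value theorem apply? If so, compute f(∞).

Poles of sF(s) = 4/((s+5)(s+10)) are at s = -5 and s = -10, both in the left half-plane. Theorem applies. f(∞) = lim_{s→0} sF(s) = 4/(5·10) = 2/25

Final answer: 2/25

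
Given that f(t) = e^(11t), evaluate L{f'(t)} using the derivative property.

f(0) = 1, F(s) = 1/(s-11). L{f'(t)} = s·F(s) - f(0) = s/(s-11) - 1 = (s - (s-11))/(s-11) = 11/(s-11)

Final answer: 11/(s-11)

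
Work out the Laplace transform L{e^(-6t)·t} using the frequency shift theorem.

L{e^(at)·t^n} = n!/(s-a)^(n+1), so L{e^(-6t)·t} = 1/(s+6)^2

Final answer: 1/(s+6)^2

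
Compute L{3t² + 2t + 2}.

L{3t² + 2t + 2} = 3·2/s³ + 2/s² + 2/s = 6/s³ + 2/s² + 2/s

Final answer: 6/s³ + 2/s² + 2/s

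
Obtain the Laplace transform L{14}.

L{14} = 14 · L{1} = 14/s

Final answer: 14/s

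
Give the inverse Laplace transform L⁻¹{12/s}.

L⁻¹{c/s} = c, so L⁻¹{12/s} = 12

Final answer: 12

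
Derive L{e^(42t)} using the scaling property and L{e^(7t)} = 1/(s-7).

Using L{f(at)} = (1/a)F(s/a) with a=6 and f(t) = e^(7t): L{e^(42t)} = (1/6) · 1/((s/6)-7) = (1/6) · 6/(s-42) = 1/(s-42)

Final answer: 1/(s-42)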